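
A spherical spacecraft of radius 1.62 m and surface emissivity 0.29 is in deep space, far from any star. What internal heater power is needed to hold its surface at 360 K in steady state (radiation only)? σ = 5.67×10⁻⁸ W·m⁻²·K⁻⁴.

P ≈ 9110 W

P = εσ·4πr²·T⁴.
4πr² = 32.98 m²; T⁴ = 1.680×10¹⁰ K⁴.
P = 0.29·5.67×10⁻⁸·32.98·1.680×10¹⁰.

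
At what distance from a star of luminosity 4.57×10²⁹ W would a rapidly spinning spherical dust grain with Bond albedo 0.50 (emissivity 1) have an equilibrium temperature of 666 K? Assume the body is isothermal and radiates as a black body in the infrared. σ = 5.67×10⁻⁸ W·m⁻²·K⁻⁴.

d ≈ 6.38×10¹¹ m

For an isothermal black-emitting sphere, (1−a)S·πr² = σ·4πr²·T⁴ ⇒ S = 4σT⁴/(1−a).
S = 4·5.67×10⁻⁸·(666)⁴/0.500 = 89240 W/m².
Flux falls as S = L/(4πd²), so d = √(L/(4πS)) = √(4.57×10²⁹/(4π·89240)).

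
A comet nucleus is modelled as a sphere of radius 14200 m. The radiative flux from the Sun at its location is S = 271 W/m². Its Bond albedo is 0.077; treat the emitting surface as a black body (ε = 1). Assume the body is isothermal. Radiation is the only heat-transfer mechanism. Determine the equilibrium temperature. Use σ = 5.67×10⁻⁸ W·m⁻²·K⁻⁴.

T ≈ 182 K

At equilibrium, absorbed power = emitted power.
Absorbing cross-section = πr² = 6.335×10⁸ m²; emitting surface = 4πr² = 2.534×10⁹ m² (ratio 4).
(1−a)S·A_cross = εσ·A_surf·T⁴  ⇒  T⁴ = (1−a)S/(4σ).
T⁴ = 0.923·271/(4·5.67×10⁻⁸) = 1.103×10⁹ K⁴.
T = (1.103×10⁹)^(1/4).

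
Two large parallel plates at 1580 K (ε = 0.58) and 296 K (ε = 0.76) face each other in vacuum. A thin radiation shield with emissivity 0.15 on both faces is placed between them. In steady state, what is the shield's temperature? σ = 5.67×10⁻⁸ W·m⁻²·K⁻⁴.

T_s ≈ 1320 K

In steady state the net flux on the hot side equals that on the cold side.
σ(T₁⁴−T_s⁴)/D₁ = σ(T_s⁴−T₂⁴)/D₂, with D₁ = 1/ε₁+1/ε_s−1 = 7.391, D₂ = 1/ε_s+1/ε₂−1 = 6.982.
Solve for T_s⁴: T_s⁴ = (D₂·T₁⁴ + D₁·T₂⁴)/(D₁+D₂) = 3.031×10¹² K⁴.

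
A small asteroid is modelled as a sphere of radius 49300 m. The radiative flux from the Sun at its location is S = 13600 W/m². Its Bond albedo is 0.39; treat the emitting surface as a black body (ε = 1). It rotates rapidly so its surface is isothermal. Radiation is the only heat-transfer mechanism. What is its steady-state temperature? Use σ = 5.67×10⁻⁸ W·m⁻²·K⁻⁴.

At equilibrium, absorbed power = emitted power.
Absorbing cross-section = πr² = 7.636×10⁹ m²; emitting surface = 4πr² = 3.054×10¹⁰ m² (ratio 4).
(1−a)S·A_cross = εσ·A_surf·T⁴  ⇒  T⁴ = (1−a)S/(4σ).
T⁴ = 0.610·13600/(4·5.67×10⁻⁸) = 3.658×10¹⁰ K⁴.
T = (3.658×10¹⁰)^(1/4).

T ≈ 437 K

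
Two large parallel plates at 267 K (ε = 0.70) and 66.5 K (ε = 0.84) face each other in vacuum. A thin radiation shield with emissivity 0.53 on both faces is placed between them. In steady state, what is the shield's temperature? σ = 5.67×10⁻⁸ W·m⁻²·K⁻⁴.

T_s ≈ 222 K

In steady state the net flux on the hot side equals that on the cold side.
σ(T₁⁴−T_s⁴)/D₁ = σ(T_s⁴−T₂⁴)/D₂, with D₁ = 1/ε₁+1/ε_s−1 = 2.315, D₂ = 1/ε_s+1/ε₂−1 = 2.077.
Solve for T_s⁴: T_s⁴ = (D₂·T₁⁴ + D₁·T₂⁴)/(D₁+D₂) = 2.414×10⁹ K⁴.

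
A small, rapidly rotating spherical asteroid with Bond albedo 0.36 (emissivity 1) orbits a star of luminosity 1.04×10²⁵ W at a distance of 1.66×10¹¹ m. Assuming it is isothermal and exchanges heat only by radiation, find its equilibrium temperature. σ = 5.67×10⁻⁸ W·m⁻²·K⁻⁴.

First find the stellar flux at distance d: S = L/(4πd²) = 1.04×10²⁵/(4π·(1.66×10¹¹)²) = 30.03 W/m².
For an isothermal sphere, absorbed (1−a)S·πr² = emitted σ·4πr²·T⁴, so T⁴ = (1−a)S/(4σ).
T⁴ = 0.640·30.03/(4·5.67×10⁻⁸) = 8.475×10⁷ K⁴.

T ≈ 95.9 K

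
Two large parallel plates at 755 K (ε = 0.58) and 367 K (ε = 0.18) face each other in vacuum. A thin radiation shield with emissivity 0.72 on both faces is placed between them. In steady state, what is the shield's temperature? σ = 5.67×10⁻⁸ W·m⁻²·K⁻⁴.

In steady state the net flux on the hot side equals that on the cold side.
σ(T₁⁴−T_s⁴)/D₁ = σ(T_s⁴−T₂⁴)/D₂, with D₁ = 1/ε₁+1/ε_s−1 = 2.113, D₂ = 1/ε_s+1/ε₂−1 = 5.944.
Solve for T_s⁴: T_s⁴ = (D₂·T₁⁴ + D₁·T₂⁴)/(D₁+D₂) = 2.445×10¹¹ K⁴.

T_s ≈ 703 K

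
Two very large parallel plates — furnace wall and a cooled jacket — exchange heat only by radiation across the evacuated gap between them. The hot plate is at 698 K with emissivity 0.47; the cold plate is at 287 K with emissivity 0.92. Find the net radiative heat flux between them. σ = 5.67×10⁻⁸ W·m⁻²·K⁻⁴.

For two infinite grey parallel plates, q = σ(T₁⁴ − T₂⁴)/(1/ε₁ + 1/ε₂ − 1).
T₁⁴ − T₂⁴ = 2.374×10¹¹ − 6.785×10⁹ = 2.306×10¹¹ K⁴.
1/ε₁ + 1/ε₂ − 1 = 2.128 + 1.087 − 1 = 2.215.
q = 5.67×10⁻⁸ × 2.306×10¹¹ / 2.215.

q ≈ 5900 W/m²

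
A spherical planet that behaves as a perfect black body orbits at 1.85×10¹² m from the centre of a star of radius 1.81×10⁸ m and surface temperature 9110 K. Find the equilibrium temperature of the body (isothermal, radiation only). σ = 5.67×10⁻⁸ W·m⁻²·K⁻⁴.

T ≈ 63.7 K

The star's surface emits σT_*⁴; at distance d the flux is S = σT_*⁴(R_*/d)².
S = 5.67×10⁻⁸·(9110)⁴·(1.81×10⁸/1.85×10¹²)² = 3.738 W/m².
For an isothermal sphere T⁴ = (1−a)S/(4σ) = 1.648×10⁷ K⁴.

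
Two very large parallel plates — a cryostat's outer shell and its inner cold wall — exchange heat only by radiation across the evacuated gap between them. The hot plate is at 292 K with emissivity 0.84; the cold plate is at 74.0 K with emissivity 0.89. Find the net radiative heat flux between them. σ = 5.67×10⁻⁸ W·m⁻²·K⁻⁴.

For two infinite grey parallel plates, q = σ(T₁⁴ − T₂⁴)/(1/ε₁ + 1/ε₂ − 1).
T₁⁴ − T₂⁴ = 7.270×10⁹ − 2.999×10⁷ = 7.240×10⁹ K⁴.
1/ε₁ + 1/ε₂ − 1 = 1.190 + 1.124 − 1 = 1.314.
q = 5.67×10⁻⁸ × 7.240×10⁹ / 1.314.

q ≈ 312 W/m²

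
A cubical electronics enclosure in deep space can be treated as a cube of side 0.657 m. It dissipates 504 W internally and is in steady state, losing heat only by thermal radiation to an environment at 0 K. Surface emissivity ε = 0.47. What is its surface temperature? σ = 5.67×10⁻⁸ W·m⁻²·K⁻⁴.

Steady state: internal power = radiated power, P = εσA T⁴.
Radiating area A = 6L² = 2.590 m².
T⁴ = P/(εσA) = 504/(0.47·5.67×10⁻⁸·2.590) = 7.302×10⁹ K⁴.
T = (7.302×10⁹)^(1/4).

T ≈ 292 K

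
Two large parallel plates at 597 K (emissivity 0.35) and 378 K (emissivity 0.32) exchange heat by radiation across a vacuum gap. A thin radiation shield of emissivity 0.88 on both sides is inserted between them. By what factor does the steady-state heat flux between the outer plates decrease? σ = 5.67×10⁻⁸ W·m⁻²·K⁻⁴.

factor ≈ 1.26

Without shield: q₀ = σΔ(T⁴)/(1/ε₁+1/ε₂−1) with denominator 4.982.
With shield the two gaps are in series; the resistances add: (1/ε₁+1/ε_s−1)+(1/ε_s+1/ε₂−1) = 2.994+3.261 = 6.255.
Heat-flux ratio q₀/q = 6.255/4.982.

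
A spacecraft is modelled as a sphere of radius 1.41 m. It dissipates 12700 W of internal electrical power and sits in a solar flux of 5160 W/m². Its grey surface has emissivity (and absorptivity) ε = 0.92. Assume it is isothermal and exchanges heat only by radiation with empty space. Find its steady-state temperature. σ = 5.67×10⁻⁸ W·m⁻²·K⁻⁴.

T ≈ 425 K

At steady state, absorbed solar power + internal power = radiated power.
Absorbed: α·S·A_cross = 0.92·5160·6.246 = 29650 W (cross-section πr²).
Total input = 29650 + 12700 = 42350 W.
Radiated: εσ·A_surf·T⁴ with A_surf = 4πr² = 24.98 m².
T⁴ = 42350/(0.92·5.67×10⁻⁸·24.98) = 3.250×10¹⁰ K⁴.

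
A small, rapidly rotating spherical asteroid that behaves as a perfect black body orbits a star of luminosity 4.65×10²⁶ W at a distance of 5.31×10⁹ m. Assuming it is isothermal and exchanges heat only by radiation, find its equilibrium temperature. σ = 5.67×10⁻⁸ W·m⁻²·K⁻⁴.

T ≈ 1550 K

First find the stellar flux at distance d: S = L/(4πd²) = 4.65×10²⁶/(4π·(5.31×10⁹)²) = 1.312×10⁶ W/m².
For an isothermal sphere, absorbed (1−a)S·πr² = emitted σ·4πr²·T⁴, so T⁴ = (1−a)S/(4σ).
T⁴ = 1.00·1.312×10⁶/(4·5.67×10⁻⁸) = 5.786×10¹² K⁴.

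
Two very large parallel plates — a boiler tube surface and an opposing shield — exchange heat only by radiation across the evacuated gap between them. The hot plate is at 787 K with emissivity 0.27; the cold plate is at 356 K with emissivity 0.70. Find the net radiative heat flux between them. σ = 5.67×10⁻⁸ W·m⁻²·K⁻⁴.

q ≈ 5040 W/m²

For two infinite grey parallel plates, q = σ(T₁⁴ − T₂⁴)/(1/ε₁ + 1/ε₂ − 1).
T₁⁴ − T₂⁴ = 3.836×10¹¹ − 1.606×10¹⁰ = 3.676×10¹¹ K⁴.
1/ε₁ + 1/ε₂ − 1 = 3.704 + 1.429 − 1 = 4.132.
q = 5.67×10⁻⁸ × 3.676×10¹¹ / 4.132.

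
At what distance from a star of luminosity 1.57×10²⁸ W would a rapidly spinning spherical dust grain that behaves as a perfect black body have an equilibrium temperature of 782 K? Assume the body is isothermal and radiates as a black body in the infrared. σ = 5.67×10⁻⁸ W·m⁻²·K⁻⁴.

d ≈ 1.21×10¹¹ m

For an isothermal black-emitting sphere, (1−a)S·πr² = σ·4πr²·T⁴ ⇒ S = 4σT⁴/(1−a).
S = 4·5.67×10⁻⁸·(782)⁴/1.00 = 84810 W/m².
Flux falls as S = L/(4πd²), so d = √(L/(4πS)) = √(1.57×10²⁸/(4π·84810)).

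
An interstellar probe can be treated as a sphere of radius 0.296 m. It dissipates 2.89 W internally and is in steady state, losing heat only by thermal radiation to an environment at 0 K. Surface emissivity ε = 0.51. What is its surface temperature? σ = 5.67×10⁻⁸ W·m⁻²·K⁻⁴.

T ≈ 97.6 K

Steady state: internal power = radiated power, P = εσA T⁴.
Radiating area A = 4πr² = 1.101 m².
T⁴ = P/(εσA) = 2.89/(0.51·5.67×10⁻⁸·1.101) = 9.077×10⁷ K⁴.
T = (9.077×10⁷)^(1/4).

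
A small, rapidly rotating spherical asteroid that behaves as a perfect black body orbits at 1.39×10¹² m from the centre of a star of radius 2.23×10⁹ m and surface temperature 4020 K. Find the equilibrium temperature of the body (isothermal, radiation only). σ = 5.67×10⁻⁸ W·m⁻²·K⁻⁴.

The star's surface emits σT_*⁴; at distance d the flux is S = σT_*⁴(R_*/d)².
S = 5.67×10⁻⁸·(4020)⁴·(2.23×10⁹/1.39×10¹²)² = 38.11 W/m².
For an isothermal sphere T⁴ = (1−a)S/(4σ) = 1.680×10⁸ K⁴.

T ≈ 114 K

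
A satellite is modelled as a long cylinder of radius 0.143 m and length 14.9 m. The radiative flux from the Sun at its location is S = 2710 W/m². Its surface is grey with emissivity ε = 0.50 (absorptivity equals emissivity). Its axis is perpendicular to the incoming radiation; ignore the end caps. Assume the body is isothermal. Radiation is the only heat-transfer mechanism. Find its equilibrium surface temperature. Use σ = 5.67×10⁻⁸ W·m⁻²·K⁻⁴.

At equilibrium, absorbed power = emitted power.
Absorbing cross-section = 2rL = 4.261 m²; emitting surface = 2πrL = 13.39 m² (ratio π).
εS·A_cross = εσ·A_surf·T⁴  ⇒  T⁴ = S/(πσ)   (ε cancels).
T⁴ = 2710/(π·5.67×10⁻⁸) = 1.521×10¹⁰ K⁴.
T = (1.521×10¹⁰)^(1/4).

T ≈ 351 K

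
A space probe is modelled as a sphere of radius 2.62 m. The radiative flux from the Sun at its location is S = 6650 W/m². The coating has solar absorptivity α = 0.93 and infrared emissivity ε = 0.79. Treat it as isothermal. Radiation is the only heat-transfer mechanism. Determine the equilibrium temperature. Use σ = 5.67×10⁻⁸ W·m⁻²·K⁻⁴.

At equilibrium, absorbed power = emitted power.
Absorbing cross-section = πr² = 21.57 m²; emitting surface = 4πr² = 86.26 m² (ratio 4).
αS·A_cross = εσ·A_surf·T⁴  ⇒  T⁴ = αS/(ε·4σ).
T⁴ = 0.930·6650/(0.79·4·5.67×10⁻⁸) = 3.452×10¹⁰ K⁴.
T = (3.452×10¹⁰)^(1/4).

T ≈ 431 K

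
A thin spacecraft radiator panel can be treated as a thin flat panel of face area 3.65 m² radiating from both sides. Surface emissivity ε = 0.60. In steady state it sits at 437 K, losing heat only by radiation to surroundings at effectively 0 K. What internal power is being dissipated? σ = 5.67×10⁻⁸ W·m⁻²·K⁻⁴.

P ≈ 9060 W

Steady state: P = εσA T⁴.
A = 2·3.65 = 7.300 m²; T⁴ = (437)⁴ = 3.647×10¹⁰ K⁴.
P = 0.60 × 5.67×10⁻⁸ × 7.300 × 3.647×10¹⁰.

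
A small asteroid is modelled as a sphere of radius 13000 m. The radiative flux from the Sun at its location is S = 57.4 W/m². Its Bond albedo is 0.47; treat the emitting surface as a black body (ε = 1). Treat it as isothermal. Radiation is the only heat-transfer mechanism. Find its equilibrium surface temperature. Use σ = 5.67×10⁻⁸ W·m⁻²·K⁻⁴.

At equilibrium, absorbed power = emitted power.
Absorbing cross-section = πr² = 5.309×10⁸ m²; emitting surface = 4πr² = 2.124×10⁹ m² (ratio 4).
(1−a)S·A_cross = εσ·A_surf·T⁴  ⇒  T⁴ = (1−a)S/(4σ).
T⁴ = 0.530·57.4/(4·5.67×10⁻⁸) = 1.341×10⁸ K⁴.
T = (1.341×10⁸)^(1/4).

T ≈ 108 K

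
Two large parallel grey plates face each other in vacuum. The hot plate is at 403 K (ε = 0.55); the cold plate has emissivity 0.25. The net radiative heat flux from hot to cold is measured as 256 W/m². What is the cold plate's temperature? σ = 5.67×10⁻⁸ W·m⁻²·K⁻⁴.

T₂ ≈ 261 K

q = σ(T₁⁴ − T₂⁴)/(1/ε₁ + 1/ε₂ − 1); denominator = 4.818.
T₂⁴ = T₁⁴ − q·(1/ε₁+1/ε₂−1)/σ = 2.638×10¹⁰ − 256·4.818/5.67×10⁻⁸
    = 4.623×10⁹ K⁴.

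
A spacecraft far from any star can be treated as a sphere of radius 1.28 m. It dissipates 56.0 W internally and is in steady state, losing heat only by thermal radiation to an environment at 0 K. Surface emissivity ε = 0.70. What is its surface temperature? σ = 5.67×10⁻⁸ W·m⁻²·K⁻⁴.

Steady state: internal power = radiated power, P = εσA T⁴.
Radiating area A = 4πr² = 20.59 m².
T⁴ = P/(εσA) = 56.0/(0.70·5.67×10⁻⁸·20.59) = 6.853×10⁷ K⁴.
T = (6.853×10⁷)^(1/4).

T ≈ 91.0 K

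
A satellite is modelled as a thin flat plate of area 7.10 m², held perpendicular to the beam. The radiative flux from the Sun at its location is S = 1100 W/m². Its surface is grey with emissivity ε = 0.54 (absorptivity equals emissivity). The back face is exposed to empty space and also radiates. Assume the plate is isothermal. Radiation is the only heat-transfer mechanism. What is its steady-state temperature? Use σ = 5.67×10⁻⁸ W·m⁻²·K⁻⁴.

T ≈ 314 K

At equilibrium, absorbed power = emitted power.
Absorbing cross-section = A = 7.100 m²; emitting surface = 2A = 14.20 m² (ratio 2).
εS·A_cross = εσ·A_surf·T⁴  ⇒  T⁴ = S/(2σ)   (ε cancels).
T⁴ = 1100/(2·5.67×10⁻⁸) = 9.700×10⁹ K⁴.
T = (9.700×10⁹)^(1/4).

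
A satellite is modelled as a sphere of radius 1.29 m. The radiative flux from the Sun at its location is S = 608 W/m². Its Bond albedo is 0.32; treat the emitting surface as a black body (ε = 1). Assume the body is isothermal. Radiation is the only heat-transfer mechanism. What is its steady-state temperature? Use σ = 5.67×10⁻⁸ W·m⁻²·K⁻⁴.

T ≈ 207 K

At equilibrium, absorbed power = emitted power.
Absorbing cross-section = πr² = 5.228 m²; emitting surface = 4πr² = 20.91 m² (ratio 4).
(1−a)S·A_cross = εσ·A_surf·T⁴  ⇒  T⁴ = (1−a)S/(4σ).
T⁴ = 0.680·608/(4·5.67×10⁻⁸) = 1.823×10⁹ K⁴.
T = (1.823×10⁹)^(1/4).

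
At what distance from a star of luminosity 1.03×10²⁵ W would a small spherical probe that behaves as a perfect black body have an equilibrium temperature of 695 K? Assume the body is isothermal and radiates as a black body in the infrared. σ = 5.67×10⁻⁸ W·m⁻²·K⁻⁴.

For an isothermal black-emitting sphere, (1−a)S·πr² = σ·4πr²·T⁴ ⇒ S = 4σT⁴/(1−a).
S = 4·5.67×10⁻⁸·(695)⁴/1.00 = 52920 W/m².
Flux falls as S = L/(4πd²), so d = √(L/(4πS)) = √(1.03×10²⁵/(4π·52920)).

d ≈ 3.94×10⁹ m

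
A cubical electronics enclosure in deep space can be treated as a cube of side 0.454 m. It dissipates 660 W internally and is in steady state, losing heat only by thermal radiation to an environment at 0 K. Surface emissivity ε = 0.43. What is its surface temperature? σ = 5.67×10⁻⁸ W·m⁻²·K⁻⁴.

Steady state: internal power = radiated power, P = εσA T⁴.
Radiating area A = 6L² = 1.237 m².
T⁴ = P/(εσA) = 660/(0.43·5.67×10⁻⁸·1.237) = 2.189×10¹⁰ K⁴.
T = (2.189×10¹⁰)^(1/4).

T ≈ 385 K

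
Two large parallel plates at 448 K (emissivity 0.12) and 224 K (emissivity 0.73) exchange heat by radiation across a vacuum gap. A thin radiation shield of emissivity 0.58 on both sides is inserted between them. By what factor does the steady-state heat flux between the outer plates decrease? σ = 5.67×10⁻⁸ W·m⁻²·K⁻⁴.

Without shield: q₀ = σΔ(T⁴)/(1/ε₁+1/ε₂−1) with denominator 8.703.
With shield the two gaps are in series; the resistances add: (1/ε₁+1/ε_s−1)+(1/ε_s+1/ε₂−1) = 9.057+2.094 = 11.15.
Heat-flux ratio q₀/q = 11.15/8.703.

factor ≈ 1.28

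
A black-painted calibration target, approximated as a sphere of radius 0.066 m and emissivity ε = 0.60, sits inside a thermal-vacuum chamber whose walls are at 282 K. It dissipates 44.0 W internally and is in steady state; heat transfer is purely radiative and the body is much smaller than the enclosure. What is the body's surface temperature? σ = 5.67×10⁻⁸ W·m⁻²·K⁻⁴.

T ≈ 416 K

For a small grey body in a large enclosure, net radiated power = εσA(T⁴ − T_w⁴).
Steady state: P = εσA(T⁴ − T_w⁴) with A = 4πr² = 0.05474 m².
T⁴ = P/(εσA) + T_w⁴ = 44.0/(0.60·5.67×10⁻⁸·0.05474) + (282)⁴
    = 2.363×10¹⁰ + 6.324×10⁹ = 2.995×10¹⁰ K⁴.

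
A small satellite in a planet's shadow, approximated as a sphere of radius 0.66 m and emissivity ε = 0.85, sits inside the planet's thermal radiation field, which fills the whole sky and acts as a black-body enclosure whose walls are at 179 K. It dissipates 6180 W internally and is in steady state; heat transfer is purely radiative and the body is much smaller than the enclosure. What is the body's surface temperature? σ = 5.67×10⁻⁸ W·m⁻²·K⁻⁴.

T ≈ 395 K

For a small grey body in a large enclosure, net radiated power = εσA(T⁴ − T_w⁴).
Steady state: P = εσA(T⁴ − T_w⁴) with A = 4πr² = 5.474 m².
T⁴ = P/(εσA) + T_w⁴ = 6180/(0.85·5.67×10⁻⁸·5.474) + (179)⁴
    = 2.343×10¹⁰ + 1.027×10⁹ = 2.445×10¹⁰ K⁴.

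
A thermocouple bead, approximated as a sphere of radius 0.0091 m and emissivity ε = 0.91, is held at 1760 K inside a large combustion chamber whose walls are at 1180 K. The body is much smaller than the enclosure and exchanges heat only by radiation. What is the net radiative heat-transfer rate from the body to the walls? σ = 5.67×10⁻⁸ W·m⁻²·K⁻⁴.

P_net ≈ 411 W

For a small grey body in a large enclosure: P_net = εσA(T_body⁴ − T_wall⁴).
A = 4πr² = 0.001041 m²; T_body⁴ − T_wall⁴ = 9.595×10¹² − 1.939×10¹² = 7.656×10¹² K⁴.
|P_net| = 0.91·5.67×10⁻⁸·0.001041·7.656×10¹².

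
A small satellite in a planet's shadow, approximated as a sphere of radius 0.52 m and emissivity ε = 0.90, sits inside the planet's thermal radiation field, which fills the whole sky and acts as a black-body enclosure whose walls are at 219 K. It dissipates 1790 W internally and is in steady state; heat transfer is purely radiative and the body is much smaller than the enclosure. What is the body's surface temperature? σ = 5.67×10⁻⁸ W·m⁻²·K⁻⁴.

For a small grey body in a large enclosure, net radiated power = εσA(T⁴ − T_w⁴).
Steady state: P = εσA(T⁴ − T_w⁴) with A = 4πr² = 3.398 m².
T⁴ = P/(εσA) + T_w⁴ = 1790/(0.90·5.67×10⁻⁸·3.398) + (219)⁴
    = 1.032×10¹⁰ + 2.300×10⁹ = 1.262×10¹⁰ K⁴.

T ≈ 335 K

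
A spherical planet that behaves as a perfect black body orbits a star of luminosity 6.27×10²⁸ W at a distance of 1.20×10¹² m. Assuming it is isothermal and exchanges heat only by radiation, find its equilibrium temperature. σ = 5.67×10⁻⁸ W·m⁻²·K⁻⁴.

T ≈ 352 K

First find the stellar flux at distance d: S = L/(4πd²) = 6.27×10²⁸/(4π·(1.20×10¹²)²) = 3465 W/m².
For an isothermal sphere, absorbed (1−a)S·πr² = emitted σ·4πr²·T⁴, so T⁴ = (1−a)S/(4σ).
T⁴ = 1.00·3465/(4·5.67×10⁻⁸) = 1.528×10¹⁰ K⁴.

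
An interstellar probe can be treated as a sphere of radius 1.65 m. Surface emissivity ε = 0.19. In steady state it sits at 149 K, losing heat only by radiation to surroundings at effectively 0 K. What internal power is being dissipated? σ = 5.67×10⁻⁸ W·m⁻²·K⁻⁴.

P ≈ 182 W

Steady state: P = εσA T⁴.
A = 4πr² = 34.21 m²; T⁴ = (149)⁴ = 4.929×10⁸ K⁴.
P = 0.19 × 5.67×10⁻⁸ × 34.21 × 4.929×10⁸.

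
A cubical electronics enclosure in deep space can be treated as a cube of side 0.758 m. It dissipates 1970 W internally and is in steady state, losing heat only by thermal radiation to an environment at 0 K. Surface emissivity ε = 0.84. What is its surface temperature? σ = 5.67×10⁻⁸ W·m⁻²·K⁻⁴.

T ≈ 331 K

Steady state: internal power = radiated power, P = εσA T⁴.
Radiating area A = 6L² = 3.447 m².
T⁴ = P/(εσA) = 1970/(0.84·5.67×10⁻⁸·3.447) = 1.200×10¹⁰ K⁴.
T = (1.200×10¹⁰)^(1/4).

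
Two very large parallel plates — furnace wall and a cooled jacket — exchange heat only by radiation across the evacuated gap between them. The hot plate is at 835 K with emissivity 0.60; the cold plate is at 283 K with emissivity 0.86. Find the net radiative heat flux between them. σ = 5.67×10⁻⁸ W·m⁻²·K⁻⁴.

For two infinite grey parallel plates, q = σ(T₁⁴ − T₂⁴)/(1/ε₁ + 1/ε₂ − 1).
T₁⁴ − T₂⁴ = 4.861×10¹¹ − 6.414×10⁹ = 4.797×10¹¹ K⁴.
1/ε₁ + 1/ε₂ − 1 = 1.667 + 1.163 − 1 = 1.829.
q = 5.67×10⁻⁸ × 4.797×10¹¹ / 1.829.

q ≈ 14900 W/m²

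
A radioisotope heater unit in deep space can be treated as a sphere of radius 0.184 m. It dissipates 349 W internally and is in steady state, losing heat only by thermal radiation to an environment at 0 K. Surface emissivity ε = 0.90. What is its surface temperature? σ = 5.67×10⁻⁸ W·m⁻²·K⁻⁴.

Steady state: internal power = radiated power, P = εσA T⁴.
Radiating area A = 4πr² = 0.4254 m².
T⁴ = P/(εσA) = 349/(0.90·5.67×10⁻⁸·0.4254) = 1.608×10¹⁰ K⁴.
T = (1.608×10¹⁰)^(1/4).

T ≈ 356 K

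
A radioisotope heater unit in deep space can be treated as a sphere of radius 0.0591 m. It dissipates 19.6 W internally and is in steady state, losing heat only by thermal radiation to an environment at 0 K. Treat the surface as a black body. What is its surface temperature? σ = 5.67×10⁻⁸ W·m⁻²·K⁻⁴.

Steady state: internal power = radiated power, P = εσA T⁴.
Radiating area A = 4πr² = 0.04389 m².
T⁴ = P/(εσA) = 19.6/(1.0·5.67×10⁻⁸·0.04389) = 7.876×10⁹ K⁴.
T = (7.876×10⁹)^(1/4).

T ≈ 298 K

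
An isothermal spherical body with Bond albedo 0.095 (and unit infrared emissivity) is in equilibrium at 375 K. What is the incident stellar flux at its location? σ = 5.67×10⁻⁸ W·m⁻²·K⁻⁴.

(1−a)S·πr² = σ·4πr²·T⁴ ⇒ S = 4σT⁴/(1−a).
S = 4·5.67×10⁻⁸·1.978×10¹⁰/0.905.

S ≈ 4960 W/m²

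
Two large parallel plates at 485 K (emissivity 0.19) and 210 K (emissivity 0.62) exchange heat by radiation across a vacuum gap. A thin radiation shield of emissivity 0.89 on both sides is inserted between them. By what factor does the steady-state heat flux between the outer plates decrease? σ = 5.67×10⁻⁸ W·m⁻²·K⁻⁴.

Without shield: q₀ = σΔ(T⁴)/(1/ε₁+1/ε₂−1) with denominator 5.876.
With shield the two gaps are in series; the resistances add: (1/ε₁+1/ε_s−1)+(1/ε_s+1/ε₂−1) = 5.387+1.736 = 7.123.
Heat-flux ratio q₀/q = 7.123/5.876.

factor ≈ 1.21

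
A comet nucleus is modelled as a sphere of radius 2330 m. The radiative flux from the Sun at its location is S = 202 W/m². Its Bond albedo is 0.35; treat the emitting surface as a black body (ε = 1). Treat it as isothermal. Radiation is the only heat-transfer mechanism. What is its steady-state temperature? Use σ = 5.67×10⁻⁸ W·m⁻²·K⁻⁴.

At equilibrium, absorbed power = emitted power.
Absorbing cross-section = πr² = 1.706×10⁷ m²; emitting surface = 4πr² = 6.822×10⁷ m² (ratio 4).
(1−a)S·A_cross = εσ·A_surf·T⁴  ⇒  T⁴ = (1−a)S/(4σ).
T⁴ = 0.650·202/(4·5.67×10⁻⁸) = 5.789×10⁸ K⁴.
T = (5.789×10⁸)^(1/4).

T ≈ 155 K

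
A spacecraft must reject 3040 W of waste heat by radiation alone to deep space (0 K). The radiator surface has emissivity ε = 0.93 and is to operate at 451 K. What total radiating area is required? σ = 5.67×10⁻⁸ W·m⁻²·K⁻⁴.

P = εσA T⁴ ⇒ A = P/(εσT⁴).
T⁴ = 4.137×10¹⁰ K⁴.
A = 3040/(0.93 × 5.67×10⁻⁸ × 4.137×10¹⁰).

A ≈ 1.39 m²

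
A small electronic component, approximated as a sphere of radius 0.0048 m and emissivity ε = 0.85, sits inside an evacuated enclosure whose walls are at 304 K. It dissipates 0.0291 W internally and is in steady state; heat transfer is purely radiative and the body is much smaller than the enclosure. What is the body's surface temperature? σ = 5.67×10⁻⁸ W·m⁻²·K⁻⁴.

For a small grey body in a large enclosure, net radiated power = εσA(T⁴ − T_w⁴).
Steady state: P = εσA(T⁴ − T_w⁴) with A = 4πr² = 2.895×10⁻⁴ m².
T⁴ = P/(εσA) + T_w⁴ = 0.0291/(0.85·5.67×10⁻⁸·2.895×10⁻⁴) + (304)⁴
    = 2.085×10⁹ + 8.541×10⁹ = 1.063×10¹⁰ K⁴.

T ≈ 321 K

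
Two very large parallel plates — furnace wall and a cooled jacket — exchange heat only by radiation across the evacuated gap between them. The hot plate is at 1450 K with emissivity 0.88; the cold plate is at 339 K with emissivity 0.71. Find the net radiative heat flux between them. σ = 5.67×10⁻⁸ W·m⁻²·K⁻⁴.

q ≈ 1.62×10⁵ W/m²

For two infinite grey parallel plates, q = σ(T₁⁴ − T₂⁴)/(1/ε₁ + 1/ε₂ − 1).
T₁⁴ − T₂⁴ = 4.421×10¹² − 1.321×10¹⁰ = 4.407×10¹² K⁴.
1/ε₁ + 1/ε₂ − 1 = 1.136 + 1.408 − 1 = 1.545.
q = 5.67×10⁻⁸ × 4.407×10¹² / 1.545.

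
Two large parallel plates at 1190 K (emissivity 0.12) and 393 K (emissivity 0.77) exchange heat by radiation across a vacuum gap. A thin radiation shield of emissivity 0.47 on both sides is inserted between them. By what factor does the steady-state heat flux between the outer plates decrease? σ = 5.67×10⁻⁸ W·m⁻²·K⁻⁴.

Without shield: q₀ = σΔ(T⁴)/(1/ε₁+1/ε₂−1) with denominator 8.632.
With shield the two gaps are in series; the resistances add: (1/ε₁+1/ε_s−1)+(1/ε_s+1/ε₂−1) = 9.461+2.426 = 11.89.
Heat-flux ratio q₀/q = 11.89/8.632.

factor ≈ 1.38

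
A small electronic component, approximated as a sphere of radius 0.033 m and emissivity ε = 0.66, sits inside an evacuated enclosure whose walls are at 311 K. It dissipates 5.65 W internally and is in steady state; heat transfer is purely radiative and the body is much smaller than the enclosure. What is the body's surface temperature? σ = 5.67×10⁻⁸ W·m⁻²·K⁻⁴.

For a small grey body in a large enclosure, net radiated power = εσA(T⁴ − T_w⁴).
Steady state: P = εσA(T⁴ − T_w⁴) with A = 4πr² = 0.01368 m².
T⁴ = P/(εσA) + T_w⁴ = 5.65/(0.66·5.67×10⁻⁸·0.01368) + (311)⁴
    = 1.103×10¹⁰ + 9.355×10⁹ = 2.039×10¹⁰ K⁴.

T ≈ 378 K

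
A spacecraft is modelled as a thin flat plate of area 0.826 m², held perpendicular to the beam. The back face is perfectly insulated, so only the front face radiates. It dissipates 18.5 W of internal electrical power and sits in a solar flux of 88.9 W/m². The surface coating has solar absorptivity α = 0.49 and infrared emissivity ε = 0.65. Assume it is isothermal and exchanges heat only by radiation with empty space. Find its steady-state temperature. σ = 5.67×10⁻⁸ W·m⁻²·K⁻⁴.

At steady state, absorbed solar power + internal power = radiated power.
Absorbed: α·S·A_cross = 0.49·88.9·0.8260 = 35.98 W (cross-section A).
Total input = 35.98 + 18.5 = 54.48 W.
Radiated: εσ·A_surf·T⁴ with A_surf = A = 0.8260 m².
T⁴ = 54.48/(0.65·5.67×10⁻⁸·0.8260) = 1.790×10⁹ K⁴.

T ≈ 206 K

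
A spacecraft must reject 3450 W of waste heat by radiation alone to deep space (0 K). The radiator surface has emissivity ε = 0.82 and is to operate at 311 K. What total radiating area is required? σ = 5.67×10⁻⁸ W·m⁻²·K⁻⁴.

A ≈ 7.93 m²

P = εσA T⁴ ⇒ A = P/(εσT⁴).
T⁴ = 9.355×10⁹ K⁴.
A = 3450/(0.82 × 5.67×10⁻⁸ × 9.355×10⁹).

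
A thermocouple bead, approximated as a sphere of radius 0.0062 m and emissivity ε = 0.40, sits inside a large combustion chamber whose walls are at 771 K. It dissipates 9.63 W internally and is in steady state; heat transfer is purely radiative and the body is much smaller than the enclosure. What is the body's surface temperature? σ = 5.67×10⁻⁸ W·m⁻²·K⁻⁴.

For a small grey body in a large enclosure, net radiated power = εσA(T⁴ − T_w⁴).
Steady state: P = εσA(T⁴ − T_w⁴) with A = 4πr² = 4.831×10⁻⁴ m².
T⁴ = P/(εσA) + T_w⁴ = 9.63/(0.40·5.67×10⁻⁸·4.831×10⁻⁴) + (771)⁴
    = 8.790×10¹¹ + 3.534×10¹¹ = 1.232×10¹² K⁴.

T ≈ 1050 K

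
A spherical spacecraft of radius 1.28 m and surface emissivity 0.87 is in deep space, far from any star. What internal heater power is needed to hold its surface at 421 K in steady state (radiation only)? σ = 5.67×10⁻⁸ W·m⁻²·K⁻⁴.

P ≈ 31900 W

P = εσ·4πr²·T⁴.
4πr² = 20.59 m²; T⁴ = 3.141×10¹⁰ K⁴.
P = 0.87·5.67×10⁻⁸·20.59·3.141×10¹⁰.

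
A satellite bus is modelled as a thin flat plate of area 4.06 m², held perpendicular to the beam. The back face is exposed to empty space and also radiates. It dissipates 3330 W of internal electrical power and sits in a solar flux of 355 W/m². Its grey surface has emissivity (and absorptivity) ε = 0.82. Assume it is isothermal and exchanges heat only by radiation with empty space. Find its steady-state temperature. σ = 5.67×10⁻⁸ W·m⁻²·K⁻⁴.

T ≈ 331 K

At steady state, absorbed solar power + internal power = radiated power.
Absorbed: α·S·A_cross = 0.82·355·4.060 = 1182 W (cross-section A).
Total input = 1182 + 3330 = 4512 W.
Radiated: εσ·A_surf·T⁴ with A_surf = 2A = 8.120 m².
T⁴ = 4512/(0.82·5.67×10⁻⁸·8.120) = 1.195×10¹⁰ K⁴.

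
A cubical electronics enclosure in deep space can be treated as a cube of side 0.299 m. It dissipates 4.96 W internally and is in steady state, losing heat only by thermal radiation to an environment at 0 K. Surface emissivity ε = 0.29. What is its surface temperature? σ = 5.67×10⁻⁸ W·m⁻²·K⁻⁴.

Steady state: internal power = radiated power, P = εσA T⁴.
Radiating area A = 6L² = 0.5364 m².
T⁴ = P/(εσA) = 4.96/(0.29·5.67×10⁻⁸·0.5364) = 5.624×10⁸ K⁴.
T = (5.624×10⁸)^(1/4).

T ≈ 154 K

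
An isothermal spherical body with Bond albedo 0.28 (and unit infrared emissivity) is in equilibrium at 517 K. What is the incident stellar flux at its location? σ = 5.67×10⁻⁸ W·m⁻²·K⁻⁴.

(1−a)S·πr² = σ·4πr²·T⁴ ⇒ S = 4σT⁴/(1−a).
S = 4·5.67×10⁻⁸·7.144×10¹⁰/0.720.

S ≈ 22500 W/m²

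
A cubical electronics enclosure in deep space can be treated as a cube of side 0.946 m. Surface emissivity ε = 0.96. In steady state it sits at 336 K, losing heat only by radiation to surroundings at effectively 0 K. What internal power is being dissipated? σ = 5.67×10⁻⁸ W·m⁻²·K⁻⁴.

P ≈ 3730 W

Steady state: P = εσA T⁴.
A = 6L² = 5.369 m²; T⁴ = (336)⁴ = 1.275×10¹⁰ K⁴.
P = 0.96 × 5.67×10⁻⁸ × 5.369 × 1.275×10¹⁰.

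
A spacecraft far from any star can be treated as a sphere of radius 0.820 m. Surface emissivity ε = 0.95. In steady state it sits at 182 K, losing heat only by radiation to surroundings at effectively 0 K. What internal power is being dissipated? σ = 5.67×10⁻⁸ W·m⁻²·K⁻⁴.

P ≈ 499 W

Steady state: P = εσA T⁴.
A = 4πr² = 8.450 m²; T⁴ = (182)⁴ = 1.097×10⁹ K⁴.
P = 0.95 × 5.67×10⁻⁸ × 8.450 × 1.097×10⁹.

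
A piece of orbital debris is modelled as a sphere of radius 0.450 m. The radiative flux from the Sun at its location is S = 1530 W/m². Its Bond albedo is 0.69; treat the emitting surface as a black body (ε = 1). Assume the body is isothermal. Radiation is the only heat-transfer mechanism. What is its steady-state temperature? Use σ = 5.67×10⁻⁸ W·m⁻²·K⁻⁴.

T ≈ 214 K

At equilibrium, absorbed power = emitted power.
Absorbing cross-section = πr² = 0.6362 m²; emitting surface = 4πr² = 2.545 m² (ratio 4).
(1−a)S·A_cross = εσ·A_surf·T⁴  ⇒  T⁴ = (1−a)S/(4σ).
T⁴ = 0.310·1530/(4·5.67×10⁻⁸) = 2.091×10⁹ K⁴.
T = (2.091×10⁹)^(1/4).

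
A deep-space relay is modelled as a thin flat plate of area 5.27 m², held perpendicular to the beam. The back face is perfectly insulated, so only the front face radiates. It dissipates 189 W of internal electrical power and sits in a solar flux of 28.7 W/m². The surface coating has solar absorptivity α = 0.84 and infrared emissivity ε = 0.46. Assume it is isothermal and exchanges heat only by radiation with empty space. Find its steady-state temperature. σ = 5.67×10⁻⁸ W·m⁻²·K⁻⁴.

T ≈ 219 K

At steady state, absorbed solar power + internal power = radiated power.
Absorbed: α·S·A_cross = 0.84·28.7·5.270 = 127.0 W (cross-section A).
Total input = 127.0 + 189 = 316.0 W.
Radiated: εσ·A_surf·T⁴ with A_surf = A = 5.270 m².
T⁴ = 316.0/(0.46·5.67×10⁻⁸·5.270) = 2.299×10⁹ K⁴.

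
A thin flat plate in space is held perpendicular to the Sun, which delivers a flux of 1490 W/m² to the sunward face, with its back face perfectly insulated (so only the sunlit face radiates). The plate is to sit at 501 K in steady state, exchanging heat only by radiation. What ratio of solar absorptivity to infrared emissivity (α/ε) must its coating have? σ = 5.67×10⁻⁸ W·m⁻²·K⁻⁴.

α/ε ≈ 2.40

Balance: αS·A = εσ·1A·T⁴ ⇒ α/ε = σT⁴/S.
α/ε = 5.67×10⁻⁸·(501)⁴/1490 = 5.67×10⁻⁸·6.300×10¹⁰/1490.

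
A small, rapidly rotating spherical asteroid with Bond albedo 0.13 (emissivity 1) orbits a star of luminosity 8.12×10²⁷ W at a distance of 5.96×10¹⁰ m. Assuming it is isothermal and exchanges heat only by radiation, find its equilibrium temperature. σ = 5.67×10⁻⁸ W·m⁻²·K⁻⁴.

T ≈ 914 K

First find the stellar flux at distance d: S = L/(4πd²) = 8.12×10²⁷/(4π·(5.96×10¹⁰)²) = 1.819×10⁵ W/m².
For an isothermal sphere, absorbed (1−a)S·πr² = emitted σ·4πr²·T⁴, so T⁴ = (1−a)S/(4σ).
T⁴ = 0.870·1.819×10⁵/(4·5.67×10⁻⁸) = 6.978×10¹¹ K⁴.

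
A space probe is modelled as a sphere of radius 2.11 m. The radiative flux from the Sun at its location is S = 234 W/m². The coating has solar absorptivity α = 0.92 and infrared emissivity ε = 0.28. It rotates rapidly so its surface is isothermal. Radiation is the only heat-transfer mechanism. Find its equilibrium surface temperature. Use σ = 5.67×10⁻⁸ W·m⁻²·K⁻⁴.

T ≈ 241 K

At equilibrium, absorbed power = emitted power.
Absorbing cross-section = πr² = 13.99 m²; emitting surface = 4πr² = 55.95 m² (ratio 4).
αS·A_cross = εσ·A_surf·T⁴  ⇒  T⁴ = αS/(ε·4σ).
T⁴ = 0.920·234/(0.28·4·5.67×10⁻⁸) = 3.390×10⁹ K⁴.
T = (3.390×10⁹)^(1/4).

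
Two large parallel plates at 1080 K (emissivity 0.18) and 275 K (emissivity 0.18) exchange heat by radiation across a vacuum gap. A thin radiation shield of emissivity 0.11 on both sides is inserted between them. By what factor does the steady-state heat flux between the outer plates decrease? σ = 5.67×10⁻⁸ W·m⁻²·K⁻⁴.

Without shield: q₀ = σΔ(T⁴)/(1/ε₁+1/ε₂−1) with denominator 10.11.
With shield the two gaps are in series; the resistances add: (1/ε₁+1/ε_s−1)+(1/ε_s+1/ε₂−1) = 13.65+13.65 = 27.29.
Heat-flux ratio q₀/q = 27.29/10.11.

factor ≈ 2.70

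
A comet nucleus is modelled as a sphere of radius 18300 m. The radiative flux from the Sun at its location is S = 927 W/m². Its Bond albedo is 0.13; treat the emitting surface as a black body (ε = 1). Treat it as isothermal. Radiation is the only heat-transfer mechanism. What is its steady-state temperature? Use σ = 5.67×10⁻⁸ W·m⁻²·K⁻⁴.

T ≈ 244 K

At equilibrium, absorbed power = emitted power.
Absorbing cross-section = πr² = 1.052×10⁹ m²; emitting surface = 4πr² = 4.208×10⁹ m² (ratio 4).
(1−a)S·A_cross = εσ·A_surf·T⁴  ⇒  T⁴ = (1−a)S/(4σ).
T⁴ = 0.870·927/(4·5.67×10⁻⁸) = 3.556×10⁹ K⁴.
T = (3.556×10⁹)^(1/4).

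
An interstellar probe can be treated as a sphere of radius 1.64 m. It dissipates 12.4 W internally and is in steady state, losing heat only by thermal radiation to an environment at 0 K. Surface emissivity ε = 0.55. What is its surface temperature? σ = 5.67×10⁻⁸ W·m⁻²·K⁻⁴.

T ≈ 58.6 K

Steady state: internal power = radiated power, P = εσA T⁴.
Radiating area A = 4πr² = 33.80 m².
T⁴ = P/(εσA) = 12.4/(0.55·5.67×10⁻⁸·33.80) = 1.176×10⁷ K⁴.
T = (1.176×10⁷)^(1/4).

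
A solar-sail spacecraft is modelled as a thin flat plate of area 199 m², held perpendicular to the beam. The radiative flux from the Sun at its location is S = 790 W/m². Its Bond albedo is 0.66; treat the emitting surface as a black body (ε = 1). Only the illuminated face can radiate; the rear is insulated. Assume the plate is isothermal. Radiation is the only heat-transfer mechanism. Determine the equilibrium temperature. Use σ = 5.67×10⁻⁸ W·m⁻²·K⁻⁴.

At equilibrium, absorbed power = emitted power.
Absorbing cross-section = A = 199.0 m²; emitting surface = A = 199.0 m² (ratio 1).
(1−a)S·A_cross = εσ·A_surf·T⁴  ⇒  T⁴ = (1−a)S/(1σ).
T⁴ = 0.340·790/(1·5.67×10⁻⁸) = 4.737×10⁹ K⁴.
T = (4.737×10⁹)^(1/4).

T ≈ 262 K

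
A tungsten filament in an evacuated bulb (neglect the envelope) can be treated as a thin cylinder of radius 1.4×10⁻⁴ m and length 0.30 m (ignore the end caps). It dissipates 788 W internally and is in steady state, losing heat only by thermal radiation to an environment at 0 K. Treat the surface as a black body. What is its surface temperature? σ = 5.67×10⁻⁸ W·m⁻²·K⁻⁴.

T ≈ 2690 K

Steady state: internal power = radiated power, P = εσA T⁴.
Radiating area A = 2πrL = 2.639×10⁻⁴ m².
T⁴ = P/(εσA) = 788/(1.0·5.67×10⁻⁸·2.639×10⁻⁴) = 5.266×10¹³ K⁴.
T = (5.266×10¹³)^(1/4).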